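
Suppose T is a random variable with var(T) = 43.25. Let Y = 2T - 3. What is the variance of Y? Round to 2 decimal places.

var(2T - 3) = (2)²·var(T) = 4·43.25 = 173

173.00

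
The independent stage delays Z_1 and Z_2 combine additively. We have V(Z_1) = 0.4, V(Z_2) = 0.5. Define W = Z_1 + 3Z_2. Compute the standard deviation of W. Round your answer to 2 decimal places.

By independence, V(W) = (1)²V(Z_1) + (3)²V(Z_2)
= (1)²·0.4 + (3)²·0.5 = 4.9
SD(W) = √4.9 ≈ 2.21

2.21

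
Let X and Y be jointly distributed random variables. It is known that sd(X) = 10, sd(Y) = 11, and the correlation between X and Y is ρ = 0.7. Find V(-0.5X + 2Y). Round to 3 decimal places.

V(X) = (10)² = 100;  V(Y) = (11)² = 121
Cov(X,Y) = ρ·sd(X)·sd(Y) = 0.7·10·11 = 77
V(-0.5X + 2Y) = (-0.5)²·V(X) + (2)²·V(Y) + 2·(-0.5)·(2)·Cov(X,Y)
= 0.25·100 + 4·121 + -2·77 = 355

355.000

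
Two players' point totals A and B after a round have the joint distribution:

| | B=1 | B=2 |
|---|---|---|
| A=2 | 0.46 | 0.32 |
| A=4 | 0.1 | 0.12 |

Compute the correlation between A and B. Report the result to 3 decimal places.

0.113

E[A] = 2.44,  E[B] = 1.44
E[AB] = 3.56
Cov(A,B) = E[AB] − E[A]E[B] = 3.56 − (2.44)(1.44) = 0.0464
V(A) = 0.6864,  V(B) = 0.2464
ρ = 0.0464 / √(0.6864·0.2464) ≈ 0.113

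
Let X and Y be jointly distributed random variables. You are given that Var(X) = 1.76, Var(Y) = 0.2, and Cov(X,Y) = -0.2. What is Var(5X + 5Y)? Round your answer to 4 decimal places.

Var(5X + 5Y) = (5)²·Var(X) + (5)²·Var(Y) + 2·(5)·(5)·Cov(X,Y)
= 25·1.76 + 25·0.2 + 50·-0.2 = 39

39.0000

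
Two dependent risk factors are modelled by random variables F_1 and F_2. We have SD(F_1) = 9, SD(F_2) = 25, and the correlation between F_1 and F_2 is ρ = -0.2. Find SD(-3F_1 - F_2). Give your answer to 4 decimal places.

32.9242

Var(F_1) = (9)² = 81;  Var(F_2) = (25)² = 625
Cov(F_1,F_2) = ρ·SD(F_1)·SD(F_2) = -0.2·9·25 = -45
Var(-3F_1 - F_2) = (-3)²·Var(F_1) + (-1)²·Var(F_2) + 2·(-3)·(-1)·Cov(F_1,F_2)
= 9·81 + 1·625 + 6·-45 = 1084
SD(-3F_1 - F_2) = √1084 ≈ 32.9242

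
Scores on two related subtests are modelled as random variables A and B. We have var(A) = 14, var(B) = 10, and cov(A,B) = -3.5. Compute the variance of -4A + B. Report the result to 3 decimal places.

var(-4A + B) = (-4)²·var(A) + (1)²·var(B) + 2·(-4)·(1)·cov(A,B)
= 16·14 + 1·10 + -8·-3.5 = 262

262.000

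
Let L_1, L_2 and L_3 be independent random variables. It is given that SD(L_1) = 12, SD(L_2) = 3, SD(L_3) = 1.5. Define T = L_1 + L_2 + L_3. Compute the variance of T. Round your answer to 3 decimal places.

155.250

var(L_1) = 144, var(L_2) = 9, var(L_3) = 2.25
By independence, var(T) = (1)²var(L_1) + (1)²var(L_2) + (1)²var(L_3)
= (1)²·144 + (1)²·9 + (1)²·2.25 = 155.25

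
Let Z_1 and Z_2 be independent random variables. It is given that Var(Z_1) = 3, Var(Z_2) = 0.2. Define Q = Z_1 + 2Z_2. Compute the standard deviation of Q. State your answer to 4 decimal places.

By independence, Var(Q) = (1)²Var(Z_1) + (2)²Var(Z_2)
= (1)²·3 + (2)²·0.2 = 3.8
sd(Q) = √3.8 ≈ 1.9494

1.9494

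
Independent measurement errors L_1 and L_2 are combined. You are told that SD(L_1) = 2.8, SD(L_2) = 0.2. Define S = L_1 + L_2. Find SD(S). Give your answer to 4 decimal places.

2.8071

Var(L_1) = 7.84, Var(L_2) = 0.04
By independence, Var(S) = (1)²Var(L_1) + (1)²Var(L_2)
= (1)²·7.84 + (1)²·0.04 = 7.88
SD(S) = √7.88 ≈ 2.8071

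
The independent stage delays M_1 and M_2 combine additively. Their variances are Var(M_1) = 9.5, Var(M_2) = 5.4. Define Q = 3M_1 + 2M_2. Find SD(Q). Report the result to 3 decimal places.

By independence, Var(Q) = (3)²Var(M_1) + (2)²Var(M_2)
= (3)²·9.5 + (2)²·5.4 = 107.1
SD(Q) = √107.1 ≈ 10.349

10.349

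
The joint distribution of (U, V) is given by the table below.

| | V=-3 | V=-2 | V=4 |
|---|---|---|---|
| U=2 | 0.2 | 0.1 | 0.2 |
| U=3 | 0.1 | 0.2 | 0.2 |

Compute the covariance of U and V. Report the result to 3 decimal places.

0.050

E[U] = 2.5,  E[V] = 0.1
E[UV] = 0.3
Cov(U,V) = E[UV] − E[U]E[V] = 0.3 − (2.5)(0.1) = 0.05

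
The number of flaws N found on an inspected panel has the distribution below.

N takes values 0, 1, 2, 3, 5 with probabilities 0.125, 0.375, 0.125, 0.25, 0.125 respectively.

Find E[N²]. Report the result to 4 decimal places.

6.2500

E[N²] = (0)²(0.125) + (1)²(0.375) + (2)²(0.125) + (3)²(0.25) + (5)²(0.125) = 6.25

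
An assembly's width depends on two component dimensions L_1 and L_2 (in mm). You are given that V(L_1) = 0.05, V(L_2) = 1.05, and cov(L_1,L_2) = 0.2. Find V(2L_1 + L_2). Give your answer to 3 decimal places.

2.050

V(2L_1 + L_2) = (2)²·V(L_1) + (1)²·V(L_2) + 2·(2)·(1)·cov(L_1,L_2)
= 4·0.05 + 1·1.05 + 4·0.2 = 2.05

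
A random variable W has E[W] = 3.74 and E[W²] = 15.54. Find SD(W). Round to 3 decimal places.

Var(W) = 15.54 − (3.74)² = 1.5524
SD(W) = √1.5524 ≈ 1.246

1.246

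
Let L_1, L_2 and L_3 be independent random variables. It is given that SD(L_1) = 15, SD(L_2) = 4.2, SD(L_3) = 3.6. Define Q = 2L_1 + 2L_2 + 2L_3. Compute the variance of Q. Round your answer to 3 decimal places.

1022.400

var(L_1) = 225, var(L_2) = 17.64, var(L_3) = 12.96
By independence, var(Q) = (2)²var(L_1) + (2)²var(L_2) + (2)²var(L_3)
= (2)²·225 + (2)²·17.64 + (2)²·12.96 = 1022.4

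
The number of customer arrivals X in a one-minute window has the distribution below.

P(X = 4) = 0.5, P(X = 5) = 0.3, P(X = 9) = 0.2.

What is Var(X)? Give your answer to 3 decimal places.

E[X] = (4)(0.5) + (5)(0.3) + (9)(0.2) = 5.3
E[X²] = (4)²(0.5) + (5)²(0.3) + (9)²(0.2) = 31.7
Var(X) = E[X²] − (E[X])² = 31.7 − (5.3)² = 3.61

3.610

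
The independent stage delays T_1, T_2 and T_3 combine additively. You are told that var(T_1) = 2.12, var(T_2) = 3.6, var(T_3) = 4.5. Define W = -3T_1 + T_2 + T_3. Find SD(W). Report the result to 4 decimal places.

By independence, var(W) = (-3)²var(T_1) + (1)²var(T_2) + (1)²var(T_3)
= (-3)²·2.12 + (1)²·3.6 + (1)²·4.5 = 27.18
SD(W) = √27.18 ≈ 5.2134

5.2134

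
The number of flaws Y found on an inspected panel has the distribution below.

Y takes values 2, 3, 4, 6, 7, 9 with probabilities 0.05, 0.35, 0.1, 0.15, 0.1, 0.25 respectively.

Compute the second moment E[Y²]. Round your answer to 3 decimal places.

E[Y²] = (2)²(0.05) + (3)²(0.35) + (4)²(0.1) + (6)²(0.15) + (7)²(0.1) + (9)²(0.25) = 35.5

35.500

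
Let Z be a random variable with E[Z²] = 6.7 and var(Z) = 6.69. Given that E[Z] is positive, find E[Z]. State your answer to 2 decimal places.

0.10

(E[Z])² = E[Z²] − var(Z) = 6.7 − 6.69 = 0.01
E[Z] = √0.01 = 0.1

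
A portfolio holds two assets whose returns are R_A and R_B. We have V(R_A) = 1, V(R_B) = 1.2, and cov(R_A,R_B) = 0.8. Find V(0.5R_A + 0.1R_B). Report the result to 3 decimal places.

0.342

V(0.5R_A + 0.1R_B) = (0.5)²·V(R_A) + (0.1)²·V(R_B) + 2·(0.5)·(0.1)·cov(R_A,R_B)
= 0.25·1 + 0.01·1.2 + 0.1·0.8 = 0.342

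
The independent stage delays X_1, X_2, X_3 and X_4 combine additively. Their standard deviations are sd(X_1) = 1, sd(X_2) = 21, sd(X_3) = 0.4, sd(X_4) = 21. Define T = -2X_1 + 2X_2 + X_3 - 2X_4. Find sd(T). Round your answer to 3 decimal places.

59.432

var(X_1) = 1, var(X_2) = 441, var(X_3) = 0.16, var(X_4) = 441
By independence, var(T) = (-2)²var(X_1) + (2)²var(X_2) + (1)²var(X_3) + (-2)²var(X_4)
= (-2)²·1 + (2)²·441 + (1)²·0.16 + (-2)²·441 = 3532.16
sd(T) = √3532.16 ≈ 59.432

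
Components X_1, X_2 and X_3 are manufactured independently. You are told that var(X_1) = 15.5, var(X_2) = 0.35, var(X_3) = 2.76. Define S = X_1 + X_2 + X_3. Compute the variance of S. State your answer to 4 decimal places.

18.6100

By independence, var(S) = (1)²var(X_1) + (1)²var(X_2) + (1)²var(X_3)
= (1)²·15.5 + (1)²·0.35 + (1)²·2.76 = 18.61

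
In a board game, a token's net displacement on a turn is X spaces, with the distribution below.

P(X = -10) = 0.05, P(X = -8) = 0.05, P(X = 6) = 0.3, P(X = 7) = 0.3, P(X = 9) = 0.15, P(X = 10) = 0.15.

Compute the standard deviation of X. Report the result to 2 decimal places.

5.16

E[X] = (-10)(0.05) + (-8)(0.05) + (6)(0.3) + (7)(0.3) + (9)(0.15) + (10)(0.15) = 5.85
E[X²] = (-10)²(0.05) + (-8)²(0.05) + (6)²(0.3) + (7)²(0.3) + (9)²(0.15) + (10)²(0.15) = 60.85
Var(X) = E[X²] − (E[X])² = 60.85 − (5.85)² = 26.6275
SD(X) = √26.6275 ≈ 5.16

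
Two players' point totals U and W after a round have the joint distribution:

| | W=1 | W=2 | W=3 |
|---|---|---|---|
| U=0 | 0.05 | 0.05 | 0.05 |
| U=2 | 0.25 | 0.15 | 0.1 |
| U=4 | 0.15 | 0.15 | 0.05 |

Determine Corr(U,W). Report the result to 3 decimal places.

E[U] = 2.4,  E[W] = 1.75
E[UW] = 4.1
Cov(U,W) = E[UW] − E[U]E[W] = 4.1 − (2.4)(1.75) = -0.1
Var(U) = 1.84,  Var(W) = 0.5875
ρ = -0.1 / √(1.84·0.5875) ≈ -0.096

-0.096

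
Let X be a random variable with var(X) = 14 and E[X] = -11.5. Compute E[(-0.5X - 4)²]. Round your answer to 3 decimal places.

6.563

E[-0.5X - 4] = -0.5·-11.5 − 4 = 1.75
var(-0.5X - 4) = (-0.5)²·14 = 3.5
E[(-0.5X - 4)²] = var((-0.5X - 4)) + (E[(-0.5X - 4)])² = 3.5 + (1.75)² = 6.5625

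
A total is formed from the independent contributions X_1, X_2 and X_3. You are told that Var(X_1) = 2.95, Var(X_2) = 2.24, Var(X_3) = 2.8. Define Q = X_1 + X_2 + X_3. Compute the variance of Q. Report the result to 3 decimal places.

By independence, Var(Q) = (1)²Var(X_1) + (1)²Var(X_2) + (1)²Var(X_3)
= (1)²·2.95 + (1)²·2.24 + (1)²·2.8 = 7.99

7.990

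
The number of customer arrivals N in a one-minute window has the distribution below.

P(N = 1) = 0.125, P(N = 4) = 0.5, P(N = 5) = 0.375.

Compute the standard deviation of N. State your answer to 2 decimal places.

1.22

E[N] = (1)(0.125) + (4)(0.5) + (5)(0.375) = 4
E[N²] = (1)²(0.125) + (4)²(0.5) + (5)²(0.375) = 17.5
V(N) = E[N²] − (E[N])² = 17.5 − (4)² = 1.5
sd(N) = √1.5 ≈ 1.22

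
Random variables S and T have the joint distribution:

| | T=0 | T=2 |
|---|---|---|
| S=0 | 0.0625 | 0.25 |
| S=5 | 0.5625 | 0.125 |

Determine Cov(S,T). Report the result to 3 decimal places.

-1.328

E[S] = 3.4375,  E[T] = 0.75
E[ST] = 1.25
Cov(S,T) = E[ST] − E[S]E[T] = 1.25 − (3.4375)(0.75) = -1.328125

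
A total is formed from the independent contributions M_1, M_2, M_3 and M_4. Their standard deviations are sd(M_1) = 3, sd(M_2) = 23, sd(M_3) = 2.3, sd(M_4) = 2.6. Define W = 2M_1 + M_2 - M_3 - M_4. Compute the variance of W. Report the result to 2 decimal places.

577.05

var(M_1) = 9, var(M_2) = 529, var(M_3) = 5.29, var(M_4) = 6.76
By independence, var(W) = (2)²var(M_1) + (1)²var(M_2) + (-1)²var(M_3) + (-1)²var(M_4)
= (2)²·9 + (1)²·529 + (-1)²·5.29 + (-1)²·6.76 = 577.05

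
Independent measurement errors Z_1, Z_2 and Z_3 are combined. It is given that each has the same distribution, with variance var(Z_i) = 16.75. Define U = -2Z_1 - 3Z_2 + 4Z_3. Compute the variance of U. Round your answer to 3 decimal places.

By independence, var(U) = (-2)²var(Z_1) + (-3)²var(Z_2) + (4)²var(Z_3)
= (-2)²·16.75 + (-3)²·16.75 + (4)²·16.75 = 485.75

485.750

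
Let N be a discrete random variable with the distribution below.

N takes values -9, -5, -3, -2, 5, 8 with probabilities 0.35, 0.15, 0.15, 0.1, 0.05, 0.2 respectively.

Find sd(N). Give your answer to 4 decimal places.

6.3726

E[N] = (-9)(0.35) + (-5)(0.15) + (-3)(0.15) + (-2)(0.1) + (5)(0.05) + (8)(0.2) = -2.7
E[N²] = (-9)²(0.35) + (-5)²(0.15) + (-3)²(0.15) + (-2)²(0.1) + (5)²(0.05) + (8)²(0.2) = 47.9
V(N) = E[N²] − (E[N])² = 47.9 − (-2.7)² = 40.61
sd(N) = √40.61 ≈ 6.3726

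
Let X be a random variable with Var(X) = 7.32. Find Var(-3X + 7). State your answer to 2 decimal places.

Var(-3X + 7) = (-3)²·Var(X) = 9·7.32 = 65.88

65.88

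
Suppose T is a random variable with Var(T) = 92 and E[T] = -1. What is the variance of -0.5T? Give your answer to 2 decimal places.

23.00

Var(-0.5T) = (-0.5)²·Var(T) = 0.25·92 = 23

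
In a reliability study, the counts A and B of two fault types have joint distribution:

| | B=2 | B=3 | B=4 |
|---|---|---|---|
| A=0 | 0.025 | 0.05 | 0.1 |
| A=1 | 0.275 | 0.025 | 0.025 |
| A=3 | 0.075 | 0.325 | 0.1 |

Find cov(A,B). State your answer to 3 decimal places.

E[A] = 1.825,  E[B] = 2.85
E[AB] = 5.3
cov(A,B) = E[AB] − E[A]E[B] = 5.3 − (1.825)(2.85) = 0.09875

0.099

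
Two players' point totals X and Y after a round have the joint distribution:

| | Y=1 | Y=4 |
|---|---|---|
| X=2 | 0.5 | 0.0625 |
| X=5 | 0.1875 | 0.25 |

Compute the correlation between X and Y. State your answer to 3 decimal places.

0.493

E[X] = 3.3125,  E[Y] = 1.9375
E[XY] = 7.4375
Cov(X,Y) = E[XY] − E[X]E[Y] = 7.4375 − (3.3125)(1.9375) = 1.01953125
Var(X) = 2.21484375,  Var(Y) = 1.93359375
ρ = 1.01953125 / √(2.21484375·1.93359375) ≈ 0.493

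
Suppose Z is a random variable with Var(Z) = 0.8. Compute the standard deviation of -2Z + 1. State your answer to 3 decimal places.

Var(-2Z + 1) = (-2)²·0.8 = 3.2
SD(-2Z + 1) = √3.2 ≈ 1.789

1.789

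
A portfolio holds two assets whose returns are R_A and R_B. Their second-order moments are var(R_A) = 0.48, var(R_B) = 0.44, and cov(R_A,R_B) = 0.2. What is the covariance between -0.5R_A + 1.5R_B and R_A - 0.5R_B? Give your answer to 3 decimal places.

cov(-0.5R_A + 1.5R_B, R_A - 0.5R_B) = (-0.5)(1)var(R_A) + (1.5)(-0.5)var(R_B) + [(-0.5)(-0.5) + (1.5)(1)]cov(R_A,R_B)
= -0.5·0.48 + -0.75·0.44 + 1.75·0.2 = -0.22

-0.220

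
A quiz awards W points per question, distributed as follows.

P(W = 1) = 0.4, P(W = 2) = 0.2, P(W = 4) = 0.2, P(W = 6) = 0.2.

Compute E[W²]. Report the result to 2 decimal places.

11.60

E[W²] = (1)²(0.4) + (2)²(0.2) + (4)²(0.2) + (6)²(0.2) = 11.6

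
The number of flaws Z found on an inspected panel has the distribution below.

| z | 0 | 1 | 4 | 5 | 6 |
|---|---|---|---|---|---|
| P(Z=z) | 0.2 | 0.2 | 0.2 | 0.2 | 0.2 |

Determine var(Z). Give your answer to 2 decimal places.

E[Z] = (0)(0.2) + (1)(0.2) + (4)(0.2) + (5)(0.2) + (6)(0.2) = 3.2
E[Z²] = (0)²(0.2) + (1)²(0.2) + (4)²(0.2) + (5)²(0.2) + (6)²(0.2) = 15.6
var(Z) = E[Z²] − (E[Z])² = 15.6 − (3.2)² = 5.36

5.36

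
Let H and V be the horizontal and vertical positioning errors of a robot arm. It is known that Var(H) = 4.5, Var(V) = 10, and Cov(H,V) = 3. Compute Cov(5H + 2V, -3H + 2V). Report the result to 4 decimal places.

-15.5000

Cov(5H + 2V, -3H + 2V) = (5)(-3)Var(H) + (2)(2)Var(V) + [(5)(2) + (2)(-3)]Cov(H,V)
= -15·4.5 + 4·10 + 4·3 = -15.5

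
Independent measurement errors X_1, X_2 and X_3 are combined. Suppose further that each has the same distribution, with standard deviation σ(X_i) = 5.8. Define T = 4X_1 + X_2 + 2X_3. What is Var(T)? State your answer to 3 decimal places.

Var(X_i) = (5.8)² = 33.64
By independence, Var(T) = (4)²Var(X_1) + (1)²Var(X_2) + (2)²Var(X_3)
= (4)²·33.64 + (1)²·33.64 + (2)²·33.64 = 706.44

706.440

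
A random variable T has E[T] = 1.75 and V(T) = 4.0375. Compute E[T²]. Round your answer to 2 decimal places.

7.10

E[T²] = V(T) + (E[T])² = 4.0375 + (1.75)² = 7.1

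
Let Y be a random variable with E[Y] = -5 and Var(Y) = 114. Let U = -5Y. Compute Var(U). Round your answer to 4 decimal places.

2850.0000

Var(-5Y) = (-5)²·Var(Y) = 25·114 = 2850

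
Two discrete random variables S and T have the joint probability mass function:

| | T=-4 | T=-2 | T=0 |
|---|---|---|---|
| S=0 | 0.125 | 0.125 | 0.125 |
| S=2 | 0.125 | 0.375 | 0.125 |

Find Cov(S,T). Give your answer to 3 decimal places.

0.000

E[S] = 1.25,  E[T] = -2
E[ST] = -2.5
Cov(S,T) = E[ST] − E[S]E[T] = -2.5 − (1.25)(-2) = 0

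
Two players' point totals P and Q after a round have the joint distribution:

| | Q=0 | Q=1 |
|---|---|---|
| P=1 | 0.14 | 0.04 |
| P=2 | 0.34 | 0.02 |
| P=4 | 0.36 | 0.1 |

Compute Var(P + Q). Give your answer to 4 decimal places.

E[P] = 2.74,  E[Q] = 0.16,  E[PQ] = 0.48
Var(P) = 8.98 − (2.74)² = 1.4724;  Var(Q) = 0.16 − (0.16)² = 0.1344
Cov(P,Q) = 0.48 − (2.74)(0.16) = 0.0416
Var(P + Q) = (1)²·1.4724 + (1)²·0.1344 + 2·(1)·(1)·0.0416 = 1.69

1.6900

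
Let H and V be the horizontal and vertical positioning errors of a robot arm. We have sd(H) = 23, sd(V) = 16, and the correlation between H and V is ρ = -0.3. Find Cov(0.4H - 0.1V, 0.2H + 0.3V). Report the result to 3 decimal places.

23.600

Var(H) = (23)² = 529;  Var(V) = (16)² = 256
Cov(H,V) = ρ·sd(H)·sd(V) = -0.3·23·16 = -110.4
Cov(0.4H - 0.1V, 0.2H + 0.3V) = (0.4)(0.2)Var(H) + (-0.1)(0.3)Var(V) + [(0.4)(0.3) + (-0.1)(0.2)]Cov(H,V)
= 0.08·529 + -0.03·256 + 0.1·-110.4 = 23.6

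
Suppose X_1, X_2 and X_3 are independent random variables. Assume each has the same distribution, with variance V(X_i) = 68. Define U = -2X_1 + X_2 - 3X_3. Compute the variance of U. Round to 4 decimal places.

952.0000

By independence, V(U) = (-2)²V(X_1) + (1)²V(X_2) + (-3)²V(X_3)
= (-2)²·68 + (1)²·68 + (-3)²·68 = 952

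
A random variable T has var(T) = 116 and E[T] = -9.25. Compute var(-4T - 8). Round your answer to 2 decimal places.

var(-4T - 8) = (-4)²·var(T) = 16·116 = 1856

1856.00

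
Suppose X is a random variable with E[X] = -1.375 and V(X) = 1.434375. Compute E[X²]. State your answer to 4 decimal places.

3.3250

E[X²] = V(X) + (E[X])² = 1.434375 + (-1.375)² = 3.325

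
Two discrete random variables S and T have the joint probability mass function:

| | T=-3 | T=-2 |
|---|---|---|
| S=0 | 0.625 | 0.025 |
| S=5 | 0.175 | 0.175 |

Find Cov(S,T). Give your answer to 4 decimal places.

E[S] = 1.75,  E[T] = -2.8
E[ST] = -4.375
Cov(S,T) = E[ST] − E[S]E[T] = -4.375 − (1.75)(-2.8) = 0.525

0.5250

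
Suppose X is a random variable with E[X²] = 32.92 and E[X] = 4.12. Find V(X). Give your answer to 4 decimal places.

V(X) = 32.92 − (4.12)² = 15.9456

15.9456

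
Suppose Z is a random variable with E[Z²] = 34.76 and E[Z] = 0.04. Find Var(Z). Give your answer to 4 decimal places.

Var(Z) = 34.76 − (0.04)² = 34.7584

34.7584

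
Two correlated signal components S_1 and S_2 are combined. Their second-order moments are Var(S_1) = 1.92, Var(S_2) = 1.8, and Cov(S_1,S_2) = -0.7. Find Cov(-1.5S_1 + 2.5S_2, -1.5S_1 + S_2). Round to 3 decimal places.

Cov(-1.5S_1 + 2.5S_2, -1.5S_1 + S_2) = (-1.5)(-1.5)Var(S_1) + (2.5)(1)Var(S_2) + [(-1.5)(1) + (2.5)(-1.5)]Cov(S_1,S_2)
= 2.25·1.92 + 2.5·1.8 + -5.25·-0.7 = 12.495

12.495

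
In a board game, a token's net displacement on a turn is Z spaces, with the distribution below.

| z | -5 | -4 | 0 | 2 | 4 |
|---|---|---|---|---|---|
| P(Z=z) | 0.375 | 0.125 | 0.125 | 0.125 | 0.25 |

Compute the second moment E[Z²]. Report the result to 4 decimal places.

15.8750

E[Z²] = (-5)²(0.375) + (-4)²(0.125) + (0)²(0.125) + (2)²(0.125) + (4)²(0.25) = 15.875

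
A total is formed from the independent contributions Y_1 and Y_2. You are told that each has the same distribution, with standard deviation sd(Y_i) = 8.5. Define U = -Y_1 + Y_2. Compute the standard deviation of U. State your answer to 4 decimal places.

var(Y_i) = (8.5)² = 72.25
By independence, var(U) = (-1)²var(Y_1) + (1)²var(Y_2)
= (-1)²·72.25 + (1)²·72.25 = 144.5
sd(U) = √144.5 ≈ 12.0208

12.0208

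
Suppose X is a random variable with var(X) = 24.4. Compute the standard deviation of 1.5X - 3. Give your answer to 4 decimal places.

var(1.5X - 3) = (1.5)²·24.4 = 54.9
SD(1.5X - 3) = √54.9 ≈ 7.4095

7.4095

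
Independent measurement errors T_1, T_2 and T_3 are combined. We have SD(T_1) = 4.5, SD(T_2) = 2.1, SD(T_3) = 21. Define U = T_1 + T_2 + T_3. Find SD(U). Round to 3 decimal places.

21.579

Var(T_1) = 20.25, Var(T_2) = 4.41, Var(T_3) = 441
By independence, Var(U) = (1)²Var(T_1) + (1)²Var(T_2) + (1)²Var(T_3)
= (1)²·20.25 + (1)²·4.41 + (1)²·441 = 465.66
SD(U) = √465.66 ≈ 21.579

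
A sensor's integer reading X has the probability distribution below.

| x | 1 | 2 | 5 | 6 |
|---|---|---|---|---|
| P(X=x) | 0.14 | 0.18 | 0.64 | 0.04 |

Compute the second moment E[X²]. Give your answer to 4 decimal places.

18.3000

E[X²] = (1)²(0.14) + (2)²(0.18) + (5)²(0.64) + (6)²(0.04) = 18.3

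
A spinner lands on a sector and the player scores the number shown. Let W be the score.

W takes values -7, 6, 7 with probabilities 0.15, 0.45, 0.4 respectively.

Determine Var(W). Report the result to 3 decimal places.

23.348

E[W] = (-7)(0.15) + (6)(0.45) + (7)(0.4) = 4.45
E[W²] = (-7)²(0.15) + (6)²(0.45) + (7)²(0.4) = 43.15
Var(W) = E[W²] − (E[W])² = 43.15 − (4.45)² = 23.3475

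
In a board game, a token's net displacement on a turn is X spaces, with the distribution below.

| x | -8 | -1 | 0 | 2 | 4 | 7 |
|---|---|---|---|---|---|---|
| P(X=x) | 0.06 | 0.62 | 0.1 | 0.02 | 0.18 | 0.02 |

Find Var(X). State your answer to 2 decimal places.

E[X] = (-8)(0.06) + (-1)(0.62) + (0)(0.1) + (2)(0.02) + (4)(0.18) + (7)(0.02) = -0.2
E[X²] = (-8)²(0.06) + (-1)²(0.62) + (0)²(0.1) + (2)²(0.02) + (4)²(0.18) + (7)²(0.02) = 8.4
Var(X) = E[X²] − (E[X])² = 8.4 − (-0.2)² = 8.36

8.36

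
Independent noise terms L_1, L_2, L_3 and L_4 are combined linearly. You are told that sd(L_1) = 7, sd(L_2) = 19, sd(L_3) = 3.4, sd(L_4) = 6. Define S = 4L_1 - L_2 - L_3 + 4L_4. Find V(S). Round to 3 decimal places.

1732.560

V(L_1) = 49, V(L_2) = 361, V(L_3) = 11.56, V(L_4) = 36
By independence, V(S) = (4)²V(L_1) + (-1)²V(L_2) + (-1)²V(L_3) + (4)²V(L_4)
= (4)²·49 + (-1)²·361 + (-1)²·11.56 + (4)²·36 = 1732.56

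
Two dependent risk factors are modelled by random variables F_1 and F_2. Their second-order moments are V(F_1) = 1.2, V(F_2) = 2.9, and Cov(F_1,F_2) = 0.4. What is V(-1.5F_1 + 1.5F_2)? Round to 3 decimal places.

7.425

V(-1.5F_1 + 1.5F_2) = (-1.5)²·V(F_1) + (1.5)²·V(F_2) + 2·(-1.5)·(1.5)·Cov(F_1,F_2)
= 2.25·1.2 + 2.25·2.9 + -4.5·0.4 = 7.425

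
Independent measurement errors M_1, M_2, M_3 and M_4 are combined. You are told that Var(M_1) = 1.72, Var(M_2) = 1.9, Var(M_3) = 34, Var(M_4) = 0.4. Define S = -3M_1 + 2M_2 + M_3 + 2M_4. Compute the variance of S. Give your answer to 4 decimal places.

58.6800

By independence, Var(S) = (-3)²Var(M_1) + (2)²Var(M_2) + (1)²Var(M_3) + (2)²Var(M_4)
= (-3)²·1.72 + (2)²·1.9 + (1)²·34 + (2)²·0.4 = 58.68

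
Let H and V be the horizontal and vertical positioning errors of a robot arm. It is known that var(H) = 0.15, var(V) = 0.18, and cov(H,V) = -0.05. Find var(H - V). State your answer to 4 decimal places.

0.4300

var(H - V) = (1)²·var(H) + (-1)²·var(V) + 2·(1)·(-1)·cov(H,V)
= 1·0.15 + 1·0.18 + -2·-0.05 = 0.43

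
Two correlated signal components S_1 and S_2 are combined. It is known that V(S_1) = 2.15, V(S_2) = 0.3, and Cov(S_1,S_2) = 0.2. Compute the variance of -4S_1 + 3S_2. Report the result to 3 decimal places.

32.300

V(-4S_1 + 3S_2) = (-4)²·V(S_1) + (3)²·V(S_2) + 2·(-4)·(3)·Cov(S_1,S_2)
= 16·2.15 + 9·0.3 + -24·0.2 = 32.3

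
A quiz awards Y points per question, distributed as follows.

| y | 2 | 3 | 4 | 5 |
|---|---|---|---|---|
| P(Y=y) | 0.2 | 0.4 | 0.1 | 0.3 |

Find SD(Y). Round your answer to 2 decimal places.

1.12

E[Y] = (2)(0.2) + (3)(0.4) + (4)(0.1) + (5)(0.3) = 3.5
E[Y²] = (2)²(0.2) + (3)²(0.4) + (4)²(0.1) + (5)²(0.3) = 13.5
var(Y) = E[Y²] − (E[Y])² = 13.5 − (3.5)² = 1.25
SD(Y) = √1.25 ≈ 1.12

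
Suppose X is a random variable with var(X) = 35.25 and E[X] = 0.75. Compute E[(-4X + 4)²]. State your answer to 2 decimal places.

E[-4X + 4] = -4·0.75 + 4 = 1
var(-4X + 4) = (-4)²·35.25 = 564
E[(-4X + 4)²] = var((-4X + 4)) + (E[(-4X + 4)])² = 564 + (1)² = 565

565.00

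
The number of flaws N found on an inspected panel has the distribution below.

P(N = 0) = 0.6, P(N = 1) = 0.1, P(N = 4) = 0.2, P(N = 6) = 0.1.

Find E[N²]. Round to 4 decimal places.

E[N²] = (0)²(0.6) + (1)²(0.1) + (4)²(0.2) + (6)²(0.1) = 6.9

6.9000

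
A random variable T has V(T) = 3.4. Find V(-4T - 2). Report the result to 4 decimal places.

54.4000

V(-4T - 2) = (-4)²·V(T) = 16·3.4 = 54.4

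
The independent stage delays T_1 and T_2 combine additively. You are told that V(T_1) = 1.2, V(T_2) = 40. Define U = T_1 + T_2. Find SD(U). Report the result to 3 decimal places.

By independence, V(U) = (1)²V(T_1) + (1)²V(T_2)
= (1)²·1.2 + (1)²·40 = 41.2
SD(U) = √41.2 ≈ 6.419

6.419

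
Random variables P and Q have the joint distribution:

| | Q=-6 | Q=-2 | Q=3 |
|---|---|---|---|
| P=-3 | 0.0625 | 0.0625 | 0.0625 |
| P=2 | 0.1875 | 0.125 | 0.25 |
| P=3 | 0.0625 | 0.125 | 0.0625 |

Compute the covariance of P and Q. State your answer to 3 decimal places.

0.180

E[P] = 1.3125,  E[Q] = -1.375
E[PQ] = -1.625
Cov(P,Q) = E[PQ] − E[P]E[Q] = -1.625 − (1.3125)(-1.375) = 0.1796875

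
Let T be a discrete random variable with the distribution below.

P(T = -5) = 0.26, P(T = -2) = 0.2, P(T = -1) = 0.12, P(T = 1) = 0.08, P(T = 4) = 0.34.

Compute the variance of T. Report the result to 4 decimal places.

E[T] = (-5)(0.26) + (-2)(0.2) + (-1)(0.12) + (1)(0.08) + (4)(0.34) = -0.38
E[T²] = (-5)²(0.26) + (-2)²(0.2) + (-1)²(0.12) + (1)²(0.08) + (4)²(0.34) = 12.94
var(T) = E[T²] − (E[T])² = 12.94 − (-0.38)² = 12.7956

12.7956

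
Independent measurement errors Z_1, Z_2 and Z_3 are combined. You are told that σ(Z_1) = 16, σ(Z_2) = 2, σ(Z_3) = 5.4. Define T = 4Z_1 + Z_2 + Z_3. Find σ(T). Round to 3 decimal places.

Var(Z_1) = 256, Var(Z_2) = 4, Var(Z_3) = 29.16
By independence, Var(T) = (4)²Var(Z_1) + (1)²Var(Z_2) + (1)²Var(Z_3)
= (4)²·256 + (1)²·4 + (1)²·29.16 = 4129.16
σ(T) = √4129.16 ≈ 64.259

64.259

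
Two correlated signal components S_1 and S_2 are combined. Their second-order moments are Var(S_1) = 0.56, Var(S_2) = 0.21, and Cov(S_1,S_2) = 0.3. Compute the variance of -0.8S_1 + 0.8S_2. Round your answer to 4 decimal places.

Var(-0.8S_1 + 0.8S_2) = (-0.8)²·Var(S_1) + (0.8)²·Var(S_2) + 2·(-0.8)·(0.8)·Cov(S_1,S_2)
= 0.64·0.56 + 0.64·0.21 + -1.28·0.3 = 0.1088

0.1088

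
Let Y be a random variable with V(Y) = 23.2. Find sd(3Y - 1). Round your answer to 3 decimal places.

V(3Y - 1) = (3)²·23.2 = 208.8
sd(3Y - 1) = √208.8 ≈ 14.450

14.450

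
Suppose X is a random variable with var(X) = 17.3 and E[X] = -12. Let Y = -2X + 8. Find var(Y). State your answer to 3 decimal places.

69.200

var(-2X + 8) = (-2)²·var(X) = 4·17.3 = 69.2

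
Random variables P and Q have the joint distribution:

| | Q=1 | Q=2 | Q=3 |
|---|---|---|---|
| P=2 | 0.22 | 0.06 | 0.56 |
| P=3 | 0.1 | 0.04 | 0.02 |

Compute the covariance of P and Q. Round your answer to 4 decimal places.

-0.1216

E[P] = 2.16,  E[Q] = 2.26
E[PQ] = 4.76
Cov(P,Q) = E[PQ] − E[P]E[Q] = 4.76 − (2.16)(2.26) = -0.1216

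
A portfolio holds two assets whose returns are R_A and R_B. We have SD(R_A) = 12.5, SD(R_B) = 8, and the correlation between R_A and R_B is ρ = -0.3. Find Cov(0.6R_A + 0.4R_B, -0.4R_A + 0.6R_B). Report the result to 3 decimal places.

Var(R_A) = (12.5)² = 156.25;  Var(R_B) = (8)² = 64
Cov(R_A,R_B) = ρ·SD(R_A)·SD(R_B) = -0.3·12.5·8 = -30
Cov(0.6R_A + 0.4R_B, -0.4R_A + 0.6R_B) = (0.6)(-0.4)Var(R_A) + (0.4)(0.6)Var(R_B) + [(0.6)(0.6) + (0.4)(-0.4)]Cov(R_A,R_B)
= -0.24·156.25 + 0.24·64 + 0.2·-30 = -28.14

-28.140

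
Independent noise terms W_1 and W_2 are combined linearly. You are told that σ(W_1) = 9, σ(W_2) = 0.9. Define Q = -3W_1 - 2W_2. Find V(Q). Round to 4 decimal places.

V(W_1) = 81, V(W_2) = 0.81
By independence, V(Q) = (-3)²V(W_1) + (-2)²V(W_2)
= (-3)²·81 + (-2)²·0.81 = 732.24

732.2400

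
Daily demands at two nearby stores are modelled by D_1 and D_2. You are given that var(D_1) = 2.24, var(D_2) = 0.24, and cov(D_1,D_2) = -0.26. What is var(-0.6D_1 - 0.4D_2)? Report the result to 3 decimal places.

var(-0.6D_1 - 0.4D_2) = (-0.6)²·var(D_1) + (-0.4)²·var(D_2) + 2·(-0.6)·(-0.4)·cov(D_1,D_2)
= 0.36·2.24 + 0.16·0.24 + 0.48·-0.26 = 0.72

0.720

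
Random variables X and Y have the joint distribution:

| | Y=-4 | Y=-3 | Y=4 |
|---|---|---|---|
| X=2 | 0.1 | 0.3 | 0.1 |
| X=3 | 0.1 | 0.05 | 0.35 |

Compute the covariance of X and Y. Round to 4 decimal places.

0.8750

E[X] = 2.5,  E[Y] = -0.05
E[XY] = 0.75
cov(X,Y) = E[XY] − E[X]E[Y] = 0.75 − (2.5)(-0.05) = 0.875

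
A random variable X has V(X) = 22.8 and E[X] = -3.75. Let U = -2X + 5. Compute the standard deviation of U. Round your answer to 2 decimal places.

9.55

V(-2X + 5) = (-2)²·22.8 = 91.2
sd(U) = √91.2 ≈ 9.55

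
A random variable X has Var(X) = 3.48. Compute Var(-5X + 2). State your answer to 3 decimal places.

87.000

Var(-5X + 2) = (-5)²·Var(X) = 25·3.48 = 87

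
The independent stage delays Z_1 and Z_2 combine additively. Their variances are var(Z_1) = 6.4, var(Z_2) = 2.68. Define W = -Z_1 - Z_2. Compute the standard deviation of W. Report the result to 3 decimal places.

By independence, var(W) = (-1)²var(Z_1) + (-1)²var(Z_2)
= (-1)²·6.4 + (-1)²·2.68 = 9.08
σ(W) = √9.08 ≈ 3.013

3.013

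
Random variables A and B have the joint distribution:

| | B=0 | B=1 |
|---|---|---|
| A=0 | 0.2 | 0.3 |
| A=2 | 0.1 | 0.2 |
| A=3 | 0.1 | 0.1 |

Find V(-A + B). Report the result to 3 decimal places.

1.840

E[A] = 1.2,  E[B] = 0.6,  E[AB] = 0.7
V(A) = 3 − (1.2)² = 1.56;  V(B) = 0.6 − (0.6)² = 0.24
Cov(A,B) = 0.7 − (1.2)(0.6) = -0.02
V(-A + B) = (-1)²·1.56 + (1)²·0.24 + 2·(-1)·(1)·-0.02 = 1.84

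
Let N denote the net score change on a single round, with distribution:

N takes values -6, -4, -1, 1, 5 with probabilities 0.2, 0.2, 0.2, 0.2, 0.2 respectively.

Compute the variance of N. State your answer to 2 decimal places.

E[N] = (-6)(0.2) + (-4)(0.2) + (-1)(0.2) + (1)(0.2) + (5)(0.2) = -1
E[N²] = (-6)²(0.2) + (-4)²(0.2) + (-1)²(0.2) + (1)²(0.2) + (5)²(0.2) = 15.8
var(N) = E[N²] − (E[N])² = 15.8 − (-1)² = 14.8

14.80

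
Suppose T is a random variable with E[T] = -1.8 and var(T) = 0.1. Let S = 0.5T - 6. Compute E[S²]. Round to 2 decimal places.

47.64

E[0.5T - 6] = 0.5·-1.8 − 6 = -6.9
var(0.5T - 6) = (0.5)²·0.1 = 0.025
E[S²] = var(S) + (E[S])² = 0.025 + (-6.9)² = 47.635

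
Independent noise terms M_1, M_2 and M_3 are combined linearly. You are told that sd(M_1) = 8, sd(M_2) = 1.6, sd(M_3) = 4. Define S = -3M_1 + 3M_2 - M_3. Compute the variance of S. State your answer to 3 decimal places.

615.040

V(M_1) = 64, V(M_2) = 2.56, V(M_3) = 16
By independence, V(S) = (-3)²V(M_1) + (3)²V(M_2) + (-1)²V(M_3)
= (-3)²·64 + (3)²·2.56 + (-1)²·16 = 615.04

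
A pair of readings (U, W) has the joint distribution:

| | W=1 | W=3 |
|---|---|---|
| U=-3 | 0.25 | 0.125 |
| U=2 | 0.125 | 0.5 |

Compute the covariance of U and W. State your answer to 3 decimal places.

E[U] = 0.125,  E[W] = 2.25
E[UW] = 1.375
cov(U,W) = E[UW] − E[U]E[W] = 1.375 − (0.125)(2.25) = 1.09375

1.094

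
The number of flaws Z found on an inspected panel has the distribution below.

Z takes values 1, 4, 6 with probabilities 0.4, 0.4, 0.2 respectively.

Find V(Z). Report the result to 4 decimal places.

E[Z] = (1)(0.4) + (4)(0.4) + (6)(0.2) = 3.2
E[Z²] = (1)²(0.4) + (4)²(0.4) + (6)²(0.2) = 14
V(Z) = E[Z²] − (E[Z])² = 14 − (3.2)² = 3.76

3.7600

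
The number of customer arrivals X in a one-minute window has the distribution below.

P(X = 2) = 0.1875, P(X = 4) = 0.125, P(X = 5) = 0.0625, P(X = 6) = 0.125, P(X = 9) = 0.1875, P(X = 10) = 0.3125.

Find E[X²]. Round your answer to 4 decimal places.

55.2500

E[X²] = (2)²(0.1875) + (4)²(0.125) + (5)²(0.0625) + (6)²(0.125) + (9)²(0.1875) + (10)²(0.3125) = 55.25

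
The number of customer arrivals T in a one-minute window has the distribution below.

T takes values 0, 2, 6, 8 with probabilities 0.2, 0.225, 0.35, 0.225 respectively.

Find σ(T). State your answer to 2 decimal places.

E[T] = (0)(0.2) + (2)(0.225) + (6)(0.35) + (8)(0.225) = 4.35
E[T²] = (0)²(0.2) + (2)²(0.225) + (6)²(0.35) + (8)²(0.225) = 27.9
var(T) = E[T²] − (E[T])² = 27.9 − (4.35)² = 8.9775
σ(T) = √8.9775 ≈ 3.00

3.00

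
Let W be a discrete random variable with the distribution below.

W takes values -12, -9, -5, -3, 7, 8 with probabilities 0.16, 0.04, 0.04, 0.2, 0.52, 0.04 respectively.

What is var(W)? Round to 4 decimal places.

E[W] = (-12)(0.16) + (-9)(0.04) + (-5)(0.04) + (-3)(0.2) + (7)(0.52) + (8)(0.04) = 0.88
E[W²] = (-12)²(0.16) + (-9)²(0.04) + (-5)²(0.04) + (-3)²(0.2) + (7)²(0.52) + (8)²(0.04) = 57.12
var(W) = E[W²] − (E[W])² = 57.12 − (0.88)² = 56.3456

56.3456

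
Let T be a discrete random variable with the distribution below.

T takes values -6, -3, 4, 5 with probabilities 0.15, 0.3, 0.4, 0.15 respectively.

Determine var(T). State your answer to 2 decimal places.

17.95

E[T] = (-6)(0.15) + (-3)(0.3) + (4)(0.4) + (5)(0.15) = 0.55
E[T²] = (-6)²(0.15) + (-3)²(0.3) + (4)²(0.4) + (5)²(0.15) = 18.25
var(T) = E[T²] − (E[T])² = 18.25 − (0.55)² = 17.9475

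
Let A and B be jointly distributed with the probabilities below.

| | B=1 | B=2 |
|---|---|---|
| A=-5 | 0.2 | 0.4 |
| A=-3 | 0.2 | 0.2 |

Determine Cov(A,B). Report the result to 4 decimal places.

-0.0800

E[A] = -4.2,  E[B] = 1.6
E[AB] = -6.8
Cov(A,B) = E[AB] − E[A]E[B] = -6.8 − (-4.2)(1.6) = -0.08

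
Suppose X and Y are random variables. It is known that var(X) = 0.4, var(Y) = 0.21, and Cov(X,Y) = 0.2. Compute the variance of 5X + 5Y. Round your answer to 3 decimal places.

var(5X + 5Y) = (5)²·var(X) + (5)²·var(Y) + 2·(5)·(5)·Cov(X,Y)
= 25·0.4 + 25·0.21 + 50·0.2 = 25.25

25.250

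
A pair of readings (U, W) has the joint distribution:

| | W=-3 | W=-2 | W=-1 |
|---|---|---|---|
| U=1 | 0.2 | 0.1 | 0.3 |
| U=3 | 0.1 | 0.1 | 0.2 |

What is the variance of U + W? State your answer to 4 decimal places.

E[U] = 1.8,  E[W] = -1.8,  E[UW] = -3.2
Var(U) = 4.2 − (1.8)² = 0.96;  Var(W) = 4 − (-1.8)² = 0.76
Cov(U,W) = -3.2 − (1.8)(-1.8) = 0.04
Var(U + W) = (1)²·0.96 + (1)²·0.76 + 2·(1)·(1)·0.04 = 1.8

1.8000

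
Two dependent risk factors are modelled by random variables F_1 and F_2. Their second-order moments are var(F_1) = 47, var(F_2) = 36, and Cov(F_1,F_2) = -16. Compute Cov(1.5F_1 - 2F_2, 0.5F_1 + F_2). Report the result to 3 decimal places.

-44.750

Cov(1.5F_1 - 2F_2, 0.5F_1 + F_2) = (1.5)(0.5)var(F_1) + (-2)(1)var(F_2) + [(1.5)(1) + (-2)(0.5)]Cov(F_1,F_2)
= 0.75·47 + -2·36 + 0.5·-16 = -44.75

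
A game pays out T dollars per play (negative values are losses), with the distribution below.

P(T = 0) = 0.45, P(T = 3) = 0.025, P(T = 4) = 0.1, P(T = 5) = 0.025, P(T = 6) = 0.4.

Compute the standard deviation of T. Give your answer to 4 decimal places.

E[T] = (0)(0.45) + (3)(0.025) + (4)(0.1) + (5)(0.025) + (6)(0.4) = 3
E[T²] = (0)²(0.45) + (3)²(0.025) + (4)²(0.1) + (5)²(0.025) + (6)²(0.4) = 16.85
V(T) = E[T²] − (E[T])² = 16.85 − (3)² = 7.85
sd(T) = √7.85 ≈ 2.8018

2.8018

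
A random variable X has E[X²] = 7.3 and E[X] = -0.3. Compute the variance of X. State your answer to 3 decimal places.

var(X) = 7.3 − (-0.3)² = 7.21

7.210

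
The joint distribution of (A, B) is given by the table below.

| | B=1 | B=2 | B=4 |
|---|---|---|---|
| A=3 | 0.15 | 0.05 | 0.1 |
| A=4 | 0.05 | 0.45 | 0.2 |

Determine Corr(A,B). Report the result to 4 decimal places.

E[A] = 3.7,  E[B] = 2.4
E[AB] = 8.95
Cov(A,B) = E[AB] − E[A]E[B] = 8.95 − (3.7)(2.4) = 0.07
Var(A) = 0.21,  Var(B) = 1.24
ρ = 0.07 / √(0.21·1.24) ≈ 0.1372

0.1372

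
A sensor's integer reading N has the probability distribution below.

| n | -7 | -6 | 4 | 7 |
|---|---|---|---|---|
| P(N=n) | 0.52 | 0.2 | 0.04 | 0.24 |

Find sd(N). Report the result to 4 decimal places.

6.0067

E[N] = (-7)(0.52) + (-6)(0.2) + (4)(0.04) + (7)(0.24) = -3
E[N²] = (-7)²(0.52) + (-6)²(0.2) + (4)²(0.04) + (7)²(0.24) = 45.08
Var(N) = E[N²] − (E[N])² = 45.08 − (-3)² = 36.08
sd(N) = √36.08 ≈ 6.0067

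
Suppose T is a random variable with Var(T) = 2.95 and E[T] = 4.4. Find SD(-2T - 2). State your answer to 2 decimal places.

Var(-2T - 2) = (-2)²·2.95 = 11.8
SD(-2T - 2) = √11.8 ≈ 3.44

3.44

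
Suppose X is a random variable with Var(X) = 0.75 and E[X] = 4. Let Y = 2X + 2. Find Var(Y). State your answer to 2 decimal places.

3.00

Var(2X + 2) = (2)²·Var(X) = 4·0.75 = 3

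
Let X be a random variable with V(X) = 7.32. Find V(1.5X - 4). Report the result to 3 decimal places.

V(1.5X - 4) = (1.5)²·V(X) = 2.25·7.32 = 16.47

16.470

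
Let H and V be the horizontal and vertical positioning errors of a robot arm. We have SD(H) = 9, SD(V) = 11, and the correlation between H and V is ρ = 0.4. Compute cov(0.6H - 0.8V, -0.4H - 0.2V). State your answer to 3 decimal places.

var(H) = (9)² = 81;  var(V) = (11)² = 121
cov(H,V) = ρ·SD(H)·SD(V) = 0.4·9·11 = 39.6
cov(0.6H - 0.8V, -0.4H - 0.2V) = (0.6)(-0.4)var(H) + (-0.8)(-0.2)var(V) + [(0.6)(-0.2) + (-0.8)(-0.4)]cov(H,V)
= -0.24·81 + 0.16·121 + 0.2·39.6 = 7.84

7.840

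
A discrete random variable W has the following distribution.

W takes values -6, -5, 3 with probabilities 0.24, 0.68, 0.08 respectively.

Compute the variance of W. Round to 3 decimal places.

E[W] = (-6)(0.24) + (-5)(0.68) + (3)(0.08) = -4.6
E[W²] = (-6)²(0.24) + (-5)²(0.68) + (3)²(0.08) = 26.36
Var(W) = E[W²] − (E[W])² = 26.36 − (-4.6)² = 5.2

5.200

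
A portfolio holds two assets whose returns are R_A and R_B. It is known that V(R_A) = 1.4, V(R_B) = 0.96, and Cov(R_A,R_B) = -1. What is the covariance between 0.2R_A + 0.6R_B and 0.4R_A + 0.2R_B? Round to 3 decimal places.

-0.053

Cov(0.2R_A + 0.6R_B, 0.4R_A + 0.2R_B) = (0.2)(0.4)V(R_A) + (0.6)(0.2)V(R_B) + [(0.2)(0.2) + (0.6)(0.4)]Cov(R_A,R_B)
= 0.08·1.4 + 0.12·0.96 + 0.28·-1 = -0.0528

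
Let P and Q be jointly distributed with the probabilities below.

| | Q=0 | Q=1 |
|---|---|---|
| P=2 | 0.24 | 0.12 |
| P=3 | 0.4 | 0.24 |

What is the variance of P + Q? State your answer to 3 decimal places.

0.480

E[P] = 2.64,  E[Q] = 0.36,  E[PQ] = 0.96
V(P) = 7.2 − (2.64)² = 0.2304;  V(Q) = 0.36 − (0.36)² = 0.2304
Cov(P,Q) = 0.96 − (2.64)(0.36) = 0.0096
V(P + Q) = (1)²·0.2304 + (1)²·0.2304 + 2·(1)·(1)·0.0096 = 0.48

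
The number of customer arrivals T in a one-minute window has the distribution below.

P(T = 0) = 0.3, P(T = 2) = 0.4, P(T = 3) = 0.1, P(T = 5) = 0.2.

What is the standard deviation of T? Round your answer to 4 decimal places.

1.7578

E[T] = (0)(0.3) + (2)(0.4) + (3)(0.1) + (5)(0.2) = 2.1
E[T²] = (0)²(0.3) + (2)²(0.4) + (3)²(0.1) + (5)²(0.2) = 7.5
var(T) = E[T²] − (E[T])² = 7.5 − (2.1)² = 3.09
SD(T) = √3.09 ≈ 1.7578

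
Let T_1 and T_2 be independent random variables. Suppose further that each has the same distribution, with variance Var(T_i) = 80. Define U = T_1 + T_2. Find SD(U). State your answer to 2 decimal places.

12.65

By independence, Var(U) = (1)²Var(T_1) + (1)²Var(T_2)
= (1)²·80 + (1)²·80 = 160
SD(U) = √160 ≈ 12.65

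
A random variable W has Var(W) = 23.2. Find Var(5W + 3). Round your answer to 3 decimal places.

580.000

Var(5W + 3) = (5)²·Var(W) = 25·23.2 = 580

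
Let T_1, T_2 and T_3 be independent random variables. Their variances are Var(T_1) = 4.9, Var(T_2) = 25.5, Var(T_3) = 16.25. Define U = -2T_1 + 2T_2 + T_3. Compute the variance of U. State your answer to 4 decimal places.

By independence, Var(U) = (-2)²Var(T_1) + (2)²Var(T_2) + (1)²Var(T_3)
= (-2)²·4.9 + (2)²·25.5 + (1)²·16.25 = 137.85

137.8500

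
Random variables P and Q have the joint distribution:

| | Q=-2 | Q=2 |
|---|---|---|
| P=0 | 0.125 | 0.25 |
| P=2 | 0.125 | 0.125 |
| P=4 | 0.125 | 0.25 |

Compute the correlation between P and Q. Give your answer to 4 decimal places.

0.0000

E[P] = 2,  E[Q] = 0.5
E[PQ] = 1
Cov(P,Q) = E[PQ] − E[P]E[Q] = 1 − (2)(0.5) = 0
var(P) = 3,  var(Q) = 3.75
ρ = 0 / √(3·3.75) ≈ 0.0000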